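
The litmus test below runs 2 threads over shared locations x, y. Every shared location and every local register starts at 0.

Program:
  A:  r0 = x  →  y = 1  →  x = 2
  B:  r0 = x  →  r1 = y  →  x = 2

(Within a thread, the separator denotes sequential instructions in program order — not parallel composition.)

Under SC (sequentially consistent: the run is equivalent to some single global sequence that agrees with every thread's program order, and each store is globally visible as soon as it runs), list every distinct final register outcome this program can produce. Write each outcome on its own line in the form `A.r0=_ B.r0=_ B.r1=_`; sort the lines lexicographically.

outcome vector order: (A.r0,B.r0,B.r1)
|SC outcomes| = 4

A.r0=0 B.r0=0 B.r1=0
A.r0=0 B.r0=0 B.r1=1
A.r0=0 B.r0=2 B.r1=1
A.r0=2 B.r0=0 B.r1=0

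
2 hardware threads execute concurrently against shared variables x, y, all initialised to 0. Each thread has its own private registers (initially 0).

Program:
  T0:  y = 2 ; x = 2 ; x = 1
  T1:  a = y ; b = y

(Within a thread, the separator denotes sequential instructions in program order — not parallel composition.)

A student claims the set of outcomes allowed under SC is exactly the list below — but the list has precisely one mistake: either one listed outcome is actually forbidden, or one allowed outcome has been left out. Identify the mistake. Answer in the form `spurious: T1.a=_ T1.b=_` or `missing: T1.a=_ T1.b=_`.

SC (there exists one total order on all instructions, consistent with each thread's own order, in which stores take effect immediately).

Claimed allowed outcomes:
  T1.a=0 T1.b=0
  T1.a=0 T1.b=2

missing: T1.a=2 T1.b=2

outcome vector order: (T1.a,T1.b)
[SC] allowed = {<0 0>; <0 2>; <2 2>}
SC∖claimed = {<2 2>}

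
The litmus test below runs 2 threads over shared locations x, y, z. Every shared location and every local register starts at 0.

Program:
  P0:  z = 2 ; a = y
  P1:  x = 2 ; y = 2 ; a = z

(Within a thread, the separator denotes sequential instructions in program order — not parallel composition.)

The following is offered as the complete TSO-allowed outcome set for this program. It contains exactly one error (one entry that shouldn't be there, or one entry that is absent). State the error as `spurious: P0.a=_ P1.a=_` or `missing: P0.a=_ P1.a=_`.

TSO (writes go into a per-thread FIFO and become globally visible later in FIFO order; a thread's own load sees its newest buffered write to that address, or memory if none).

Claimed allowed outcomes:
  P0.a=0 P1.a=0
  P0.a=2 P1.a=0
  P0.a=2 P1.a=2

missing: P0.a=0 P1.a=2

outcome vector order: (P0.a,P1.a)
under TSO → (0,0) (0,2) (2,0) (2,2)
TSO∖claimed = {(0,2)}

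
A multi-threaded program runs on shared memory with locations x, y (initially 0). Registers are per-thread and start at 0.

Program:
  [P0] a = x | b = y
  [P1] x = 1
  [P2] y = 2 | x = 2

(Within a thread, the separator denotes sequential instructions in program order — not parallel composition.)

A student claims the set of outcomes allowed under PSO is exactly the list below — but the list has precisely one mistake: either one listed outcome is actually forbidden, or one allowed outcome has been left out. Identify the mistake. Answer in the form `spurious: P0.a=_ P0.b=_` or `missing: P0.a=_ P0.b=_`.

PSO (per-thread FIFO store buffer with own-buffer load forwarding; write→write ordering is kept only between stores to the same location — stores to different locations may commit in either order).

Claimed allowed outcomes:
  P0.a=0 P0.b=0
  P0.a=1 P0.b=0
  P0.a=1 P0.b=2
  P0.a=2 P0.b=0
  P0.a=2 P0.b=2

missing: P0.a=0 P0.b=2

outcome vector order: (P0.a,P0.b)
[PSO] allowed = {<0 0>; <0 2>; <1 0>; <1 2>; <2 0>; <2 2>}
PSO∖claimed = {<0 2>}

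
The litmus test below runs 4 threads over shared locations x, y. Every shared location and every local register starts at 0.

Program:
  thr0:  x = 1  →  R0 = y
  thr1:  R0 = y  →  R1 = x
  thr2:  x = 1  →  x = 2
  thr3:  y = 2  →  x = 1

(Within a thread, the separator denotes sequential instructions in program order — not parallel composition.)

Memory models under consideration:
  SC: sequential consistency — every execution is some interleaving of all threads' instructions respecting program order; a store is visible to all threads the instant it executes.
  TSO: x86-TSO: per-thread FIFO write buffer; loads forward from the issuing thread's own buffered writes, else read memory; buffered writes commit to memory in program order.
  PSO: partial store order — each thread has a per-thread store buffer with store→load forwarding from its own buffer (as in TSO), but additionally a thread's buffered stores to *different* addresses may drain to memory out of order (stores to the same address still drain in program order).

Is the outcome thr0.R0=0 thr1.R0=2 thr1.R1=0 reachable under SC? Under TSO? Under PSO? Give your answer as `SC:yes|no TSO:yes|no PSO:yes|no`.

outcome vector order: (thr0.R0,thr1.R0,thr1.R1)
SC (11): <0 0 0>, <0 0 1>, <0 0 2>, <0 2 1>, <0 2 2>, <2 0 0>, <2 0 1>, <2 0 2>, <2 2 0>, <2 2 1>, <2 2 2>
TSO (12): <0 0 0>, <0 0 1>, <0 0 2>, <0 2 0>, <0 2 1>, <0 2 2>, <2 0 0>, <2 0 1>, <2 0 2>, <2 2 0>, <2 2 1>, <2 2 2>
PSO (12): <0 0 0>, <0 0 1>, <0 0 2>, <0 2 0>, <0 2 1>, <0 2 2>, <2 0 0>, <2 0 1>, <2 0 2>, <2 2 0>, <2 2 1>, <2 2 2>
target <0 2 0> ∈ {TSO,PSO}

SC:no TSO:yes PSO:yes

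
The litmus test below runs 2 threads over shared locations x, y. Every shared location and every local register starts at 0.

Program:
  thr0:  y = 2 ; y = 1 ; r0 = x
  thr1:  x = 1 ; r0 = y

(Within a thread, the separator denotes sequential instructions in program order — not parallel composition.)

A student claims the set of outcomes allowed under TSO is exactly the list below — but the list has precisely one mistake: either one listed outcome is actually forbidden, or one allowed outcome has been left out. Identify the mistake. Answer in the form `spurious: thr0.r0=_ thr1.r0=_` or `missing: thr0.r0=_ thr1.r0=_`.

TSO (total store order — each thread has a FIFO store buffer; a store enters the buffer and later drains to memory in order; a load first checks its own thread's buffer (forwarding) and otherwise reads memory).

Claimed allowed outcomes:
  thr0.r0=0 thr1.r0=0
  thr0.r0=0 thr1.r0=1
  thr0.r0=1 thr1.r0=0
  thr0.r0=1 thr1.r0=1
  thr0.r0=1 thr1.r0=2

outcome vector order: (thr0.r0,thr1.r0)
[TSO] allowed = {<0 0>, <0 1>, <0 2>, <1 0>, <1 1>, <1 2>}
TSO∖claimed = {<0 2>}

missing: thr0.r0=0 thr1.r0=2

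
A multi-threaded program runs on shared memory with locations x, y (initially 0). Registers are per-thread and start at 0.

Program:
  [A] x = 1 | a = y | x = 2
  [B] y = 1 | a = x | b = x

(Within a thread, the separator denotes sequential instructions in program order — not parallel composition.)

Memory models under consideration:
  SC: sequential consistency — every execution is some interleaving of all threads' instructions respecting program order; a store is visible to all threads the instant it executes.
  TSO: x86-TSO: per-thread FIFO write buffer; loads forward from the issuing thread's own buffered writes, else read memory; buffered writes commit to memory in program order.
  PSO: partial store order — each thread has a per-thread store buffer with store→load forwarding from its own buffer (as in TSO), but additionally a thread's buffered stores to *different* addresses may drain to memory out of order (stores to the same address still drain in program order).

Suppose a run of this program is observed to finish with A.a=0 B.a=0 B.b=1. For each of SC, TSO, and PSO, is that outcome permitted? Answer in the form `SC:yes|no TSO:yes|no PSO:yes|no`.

SC:no TSO:yes PSO:yes

outcome vector order: (A.a,B.a,B.b)
under SC → 0/1/1; 0/1/2; 0/2/2; 1/0/0; 1/0/1; 1/0/2; 1/1/1; 1/1/2; 1/2/2
under TSO → 0/0/0; 0/0/1; 0/0/2; 0/1/1; 0/1/2; 0/2/2; 1/0/0; 1/0/1; 1/0/2; 1/1/1; 1/1/2; 1/2/2
under PSO → 0/0/0; 0/0/1; 0/0/2; 0/1/1; 0/1/2; 0/2/2; 1/0/0; 1/0/1; 1/0/2; 1/1/1; 1/1/2; 1/2/2
target 0/0/1 ∈ {TSO,PSO}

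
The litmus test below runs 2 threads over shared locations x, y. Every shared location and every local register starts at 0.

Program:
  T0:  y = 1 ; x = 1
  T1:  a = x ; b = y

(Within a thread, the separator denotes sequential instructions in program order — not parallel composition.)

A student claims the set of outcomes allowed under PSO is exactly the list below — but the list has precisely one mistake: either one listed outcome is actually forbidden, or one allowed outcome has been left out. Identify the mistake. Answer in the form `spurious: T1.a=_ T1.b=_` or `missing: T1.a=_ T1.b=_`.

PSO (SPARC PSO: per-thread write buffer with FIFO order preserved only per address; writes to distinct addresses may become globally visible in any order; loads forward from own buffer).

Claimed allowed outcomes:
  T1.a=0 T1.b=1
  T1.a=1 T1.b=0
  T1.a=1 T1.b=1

missing: T1.a=0 T1.b=0

outcome vector order: (T1.a,T1.b)
[PSO] allowed = {00; 01; 10; 11}
PSO∖claimed = {00}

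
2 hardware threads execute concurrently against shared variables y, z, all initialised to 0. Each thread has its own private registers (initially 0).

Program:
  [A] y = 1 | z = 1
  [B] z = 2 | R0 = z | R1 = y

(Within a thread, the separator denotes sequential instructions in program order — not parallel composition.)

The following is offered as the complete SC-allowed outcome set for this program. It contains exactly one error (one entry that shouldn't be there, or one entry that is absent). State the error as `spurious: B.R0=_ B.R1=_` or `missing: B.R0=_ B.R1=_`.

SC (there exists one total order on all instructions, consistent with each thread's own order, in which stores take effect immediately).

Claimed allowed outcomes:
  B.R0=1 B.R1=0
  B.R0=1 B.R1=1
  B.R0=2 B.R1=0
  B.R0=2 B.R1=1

outcome vector order: (B.R0,B.R1)
SC (3): 11; 20; 21
claimed∖SC = {10}

spurious: B.R0=1 B.R1=0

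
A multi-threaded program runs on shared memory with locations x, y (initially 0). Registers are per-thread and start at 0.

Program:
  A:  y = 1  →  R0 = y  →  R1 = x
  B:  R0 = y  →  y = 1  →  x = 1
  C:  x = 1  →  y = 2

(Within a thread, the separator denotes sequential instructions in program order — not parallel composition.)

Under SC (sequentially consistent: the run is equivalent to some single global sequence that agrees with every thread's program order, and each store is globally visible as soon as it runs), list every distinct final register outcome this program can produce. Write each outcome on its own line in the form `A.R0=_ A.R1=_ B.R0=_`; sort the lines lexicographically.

outcome vector order: (A.R0,A.R1,B.R0)
|SC outcomes| = 9

A.R0=1 A.R1=0 B.R0=0
A.R0=1 A.R1=0 B.R0=1
A.R0=1 A.R1=0 B.R0=2
A.R0=1 A.R1=1 B.R0=0
A.R0=1 A.R1=1 B.R0=1
A.R0=1 A.R1=1 B.R0=2
A.R0=2 A.R1=1 B.R0=0
A.R0=2 A.R1=1 B.R0=1
A.R0=2 A.R1=1 B.R0=2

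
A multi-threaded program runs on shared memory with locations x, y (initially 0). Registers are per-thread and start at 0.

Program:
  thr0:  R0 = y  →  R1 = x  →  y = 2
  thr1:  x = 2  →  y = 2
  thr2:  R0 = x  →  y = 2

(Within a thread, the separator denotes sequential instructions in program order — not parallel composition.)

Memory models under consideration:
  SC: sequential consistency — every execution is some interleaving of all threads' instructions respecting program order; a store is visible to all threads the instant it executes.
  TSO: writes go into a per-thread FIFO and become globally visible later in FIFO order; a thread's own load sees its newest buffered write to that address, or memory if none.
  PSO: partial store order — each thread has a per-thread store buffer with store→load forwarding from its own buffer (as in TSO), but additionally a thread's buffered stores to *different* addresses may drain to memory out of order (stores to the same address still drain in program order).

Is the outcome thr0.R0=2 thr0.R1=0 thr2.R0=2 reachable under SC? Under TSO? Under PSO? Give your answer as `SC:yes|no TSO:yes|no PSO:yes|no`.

outcome vector order: (thr0.R0,thr0.R1,thr2.R0)
SC (7): <0 0 0>; <0 0 2>; <0 2 0>; <0 2 2>; <2 0 0>; <2 2 0>; <2 2 2>
TSO (7): <0 0 0>; <0 0 2>; <0 2 0>; <0 2 2>; <2 0 0>; <2 2 0>; <2 2 2>
PSO (8): <0 0 0>; <0 0 2>; <0 2 0>; <0 2 2>; <2 0 0>; <2 0 2>; <2 2 0>; <2 2 2>
target <2 0 2> ∈ {PSO}

SC:no TSO:no PSO:yes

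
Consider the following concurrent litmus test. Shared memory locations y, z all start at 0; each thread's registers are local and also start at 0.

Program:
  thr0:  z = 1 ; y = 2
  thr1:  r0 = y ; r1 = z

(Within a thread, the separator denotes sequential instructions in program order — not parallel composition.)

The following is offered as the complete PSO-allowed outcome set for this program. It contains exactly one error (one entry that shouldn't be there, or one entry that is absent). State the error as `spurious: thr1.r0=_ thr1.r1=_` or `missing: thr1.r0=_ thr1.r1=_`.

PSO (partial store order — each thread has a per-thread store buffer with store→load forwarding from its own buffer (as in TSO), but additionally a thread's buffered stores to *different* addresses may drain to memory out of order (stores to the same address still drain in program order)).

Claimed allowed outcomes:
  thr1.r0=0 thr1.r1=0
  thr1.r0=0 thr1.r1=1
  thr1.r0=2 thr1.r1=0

missing: thr1.r0=2 thr1.r1=1

outcome vector order: (thr1.r0,thr1.r1)
PSO (4): 00; 01; 20; 21
PSO∖claimed = {21}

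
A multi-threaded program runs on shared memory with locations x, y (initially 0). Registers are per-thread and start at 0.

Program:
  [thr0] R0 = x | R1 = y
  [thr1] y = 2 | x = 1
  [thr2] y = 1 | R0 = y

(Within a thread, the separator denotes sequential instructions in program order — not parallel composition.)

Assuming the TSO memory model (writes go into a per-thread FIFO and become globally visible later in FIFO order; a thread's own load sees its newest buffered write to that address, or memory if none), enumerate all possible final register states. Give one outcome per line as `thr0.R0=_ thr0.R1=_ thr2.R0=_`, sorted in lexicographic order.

outcome vector order: (thr0.R0,thr0.R1,thr2.R0)
|TSO outcomes| = 9

thr0.R0=0 thr0.R1=0 thr2.R0=1
thr0.R0=0 thr0.R1=0 thr2.R0=2
thr0.R0=0 thr0.R1=1 thr2.R0=1
thr0.R0=0 thr0.R1=1 thr2.R0=2
thr0.R0=0 thr0.R1=2 thr2.R0=1
thr0.R0=0 thr0.R1=2 thr2.R0=2
thr0.R0=1 thr0.R1=1 thr2.R0=1
thr0.R0=1 thr0.R1=2 thr2.R0=1
thr0.R0=1 thr0.R1=2 thr2.R0=2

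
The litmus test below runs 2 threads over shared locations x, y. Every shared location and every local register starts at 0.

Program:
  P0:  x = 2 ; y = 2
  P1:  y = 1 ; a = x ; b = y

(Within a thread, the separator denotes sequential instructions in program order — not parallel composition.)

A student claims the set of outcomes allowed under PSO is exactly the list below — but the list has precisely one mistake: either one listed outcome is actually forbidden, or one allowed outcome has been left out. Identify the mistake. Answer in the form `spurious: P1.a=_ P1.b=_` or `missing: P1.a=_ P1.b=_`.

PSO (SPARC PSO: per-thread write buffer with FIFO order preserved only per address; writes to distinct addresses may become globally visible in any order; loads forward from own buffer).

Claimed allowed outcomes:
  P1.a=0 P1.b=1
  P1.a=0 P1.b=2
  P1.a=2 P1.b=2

outcome vector order: (P1.a,P1.b)
[PSO] allowed = {0/1, 0/2, 2/1, 2/2}
PSO∖claimed = {2/1}

missing: P1.a=2 P1.b=1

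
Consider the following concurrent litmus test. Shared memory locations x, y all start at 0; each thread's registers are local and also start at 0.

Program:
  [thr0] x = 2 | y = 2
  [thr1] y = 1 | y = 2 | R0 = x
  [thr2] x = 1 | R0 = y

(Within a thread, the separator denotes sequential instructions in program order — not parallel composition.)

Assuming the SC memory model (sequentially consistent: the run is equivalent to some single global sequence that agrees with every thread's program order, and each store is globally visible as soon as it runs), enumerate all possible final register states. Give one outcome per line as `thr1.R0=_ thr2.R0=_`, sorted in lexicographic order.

outcome vector order: (thr1.R0,thr2.R0)
|SC outcomes| = 7

thr1.R0=0 thr2.R0=2
thr1.R0=1 thr2.R0=0
thr1.R0=1 thr2.R0=1
thr1.R0=1 thr2.R0=2
thr1.R0=2 thr2.R0=0
thr1.R0=2 thr2.R0=1
thr1.R0=2 thr2.R0=2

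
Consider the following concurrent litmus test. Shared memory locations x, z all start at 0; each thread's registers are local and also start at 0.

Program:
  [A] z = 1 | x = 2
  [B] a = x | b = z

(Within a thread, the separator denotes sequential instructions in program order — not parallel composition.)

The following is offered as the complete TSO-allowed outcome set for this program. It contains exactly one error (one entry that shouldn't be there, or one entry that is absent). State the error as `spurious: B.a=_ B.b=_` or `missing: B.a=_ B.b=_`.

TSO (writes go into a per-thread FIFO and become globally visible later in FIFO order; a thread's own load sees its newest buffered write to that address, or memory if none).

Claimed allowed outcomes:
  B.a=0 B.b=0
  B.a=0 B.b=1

missing: B.a=2 B.b=1

outcome vector order: (B.a,B.b)
TSO (3): (0,0); (0,1); (2,1)
TSO∖claimed = {(2,1)}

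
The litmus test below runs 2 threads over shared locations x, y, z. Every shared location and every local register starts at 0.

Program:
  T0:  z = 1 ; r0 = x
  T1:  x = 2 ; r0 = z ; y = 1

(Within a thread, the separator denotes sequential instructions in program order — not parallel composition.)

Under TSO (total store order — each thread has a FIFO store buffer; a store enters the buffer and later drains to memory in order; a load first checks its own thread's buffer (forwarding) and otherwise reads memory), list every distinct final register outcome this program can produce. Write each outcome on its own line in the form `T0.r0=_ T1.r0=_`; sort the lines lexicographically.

T0.r0=0 T1.r0=0
T0.r0=0 T1.r0=1
T0.r0=2 T1.r0=0
T0.r0=2 T1.r0=1

outcome vector order: (T0.r0,T1.r0)
|TSO outcomes| = 4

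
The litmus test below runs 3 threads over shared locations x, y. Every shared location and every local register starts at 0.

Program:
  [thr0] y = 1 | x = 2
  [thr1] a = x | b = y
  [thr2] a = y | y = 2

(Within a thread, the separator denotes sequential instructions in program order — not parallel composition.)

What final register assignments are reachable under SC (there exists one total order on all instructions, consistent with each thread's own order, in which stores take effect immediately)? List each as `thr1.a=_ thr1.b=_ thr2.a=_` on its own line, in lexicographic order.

thr1.a=0 thr1.b=0 thr2.a=0
thr1.a=0 thr1.b=0 thr2.a=1
thr1.a=0 thr1.b=1 thr2.a=0
thr1.a=0 thr1.b=1 thr2.a=1
thr1.a=0 thr1.b=2 thr2.a=0
thr1.a=0 thr1.b=2 thr2.a=1
thr1.a=2 thr1.b=1 thr2.a=0
thr1.a=2 thr1.b=1 thr2.a=1
thr1.a=2 thr1.b=2 thr2.a=0
thr1.a=2 thr1.b=2 thr2.a=1

outcome vector order: (thr1.a,thr1.b,thr2.a)
|SC outcomes| = 10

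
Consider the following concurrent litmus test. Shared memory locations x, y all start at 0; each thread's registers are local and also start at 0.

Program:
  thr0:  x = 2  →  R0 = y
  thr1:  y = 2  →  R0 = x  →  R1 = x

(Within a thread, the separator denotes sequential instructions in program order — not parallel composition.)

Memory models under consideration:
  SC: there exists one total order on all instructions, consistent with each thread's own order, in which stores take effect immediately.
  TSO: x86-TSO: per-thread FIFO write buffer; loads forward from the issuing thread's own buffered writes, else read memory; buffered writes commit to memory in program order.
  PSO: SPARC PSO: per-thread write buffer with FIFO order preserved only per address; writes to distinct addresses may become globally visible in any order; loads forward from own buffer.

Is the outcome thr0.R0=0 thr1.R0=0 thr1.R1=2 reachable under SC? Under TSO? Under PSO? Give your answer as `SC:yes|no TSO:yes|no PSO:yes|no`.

SC:no TSO:yes PSO:yes

outcome vector order: (thr0.R0,thr1.R0,thr1.R1)
under SC → (0,2,2), (2,0,0), (2,0,2), (2,2,2)
under TSO → (0,0,0), (0,0,2), (0,2,2), (2,0,0), (2,0,2), (2,2,2)
under PSO → (0,0,0), (0,0,2), (0,2,2), (2,0,0), (2,0,2), (2,2,2)
target (0,0,2) ∈ {TSO,PSO}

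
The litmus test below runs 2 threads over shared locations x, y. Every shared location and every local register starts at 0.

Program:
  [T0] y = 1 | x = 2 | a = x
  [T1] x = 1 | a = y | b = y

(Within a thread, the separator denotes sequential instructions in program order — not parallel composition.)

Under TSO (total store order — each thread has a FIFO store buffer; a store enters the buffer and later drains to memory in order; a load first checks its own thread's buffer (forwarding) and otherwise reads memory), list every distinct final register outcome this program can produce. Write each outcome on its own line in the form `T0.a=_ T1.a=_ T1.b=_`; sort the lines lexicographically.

outcome vector order: (T0.a,T1.a,T1.b)
|TSO outcomes| = 6

T0.a=1 T1.a=0 T1.b=0
T0.a=1 T1.a=0 T1.b=1
T0.a=1 T1.a=1 T1.b=1
T0.a=2 T1.a=0 T1.b=0
T0.a=2 T1.a=0 T1.b=1
T0.a=2 T1.a=1 T1.b=1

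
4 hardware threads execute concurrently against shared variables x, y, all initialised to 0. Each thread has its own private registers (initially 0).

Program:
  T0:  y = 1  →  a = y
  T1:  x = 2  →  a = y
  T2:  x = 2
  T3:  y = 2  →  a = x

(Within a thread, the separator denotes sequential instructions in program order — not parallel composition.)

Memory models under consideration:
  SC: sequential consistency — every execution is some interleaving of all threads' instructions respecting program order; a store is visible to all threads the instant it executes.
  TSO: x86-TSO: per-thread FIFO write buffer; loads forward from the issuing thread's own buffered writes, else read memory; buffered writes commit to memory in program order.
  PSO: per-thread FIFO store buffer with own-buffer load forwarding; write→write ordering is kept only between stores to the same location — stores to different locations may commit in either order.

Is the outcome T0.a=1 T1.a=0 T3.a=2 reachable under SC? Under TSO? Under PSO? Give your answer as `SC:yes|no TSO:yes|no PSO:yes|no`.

outcome vector order: (T0.a,T1.a,T3.a)
[SC] allowed = {102, 110, 112, 120, 122, 202, 212, 220, 222}
[TSO] allowed = {100, 102, 110, 112, 120, 122, 200, 202, 210, 212, 220, 222}
[PSO] allowed = {100, 102, 110, 112, 120, 122, 200, 202, 210, 212, 220, 222}
target 102 ∈ {SC,TSO,PSO}

SC:yes TSO:yes PSO:yes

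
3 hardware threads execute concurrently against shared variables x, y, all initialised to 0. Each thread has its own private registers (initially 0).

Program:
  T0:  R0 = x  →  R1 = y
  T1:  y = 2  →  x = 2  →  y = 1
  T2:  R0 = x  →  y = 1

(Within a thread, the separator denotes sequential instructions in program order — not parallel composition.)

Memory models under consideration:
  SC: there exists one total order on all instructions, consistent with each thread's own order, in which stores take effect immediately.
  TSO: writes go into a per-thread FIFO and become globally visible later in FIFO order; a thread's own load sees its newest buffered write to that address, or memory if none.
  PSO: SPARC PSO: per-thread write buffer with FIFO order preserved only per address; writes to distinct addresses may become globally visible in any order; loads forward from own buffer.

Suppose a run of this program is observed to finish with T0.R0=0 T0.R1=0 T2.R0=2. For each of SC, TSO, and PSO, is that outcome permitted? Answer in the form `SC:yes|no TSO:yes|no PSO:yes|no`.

SC:yes TSO:yes PSO:yes

outcome vector order: (T0.R0,T0.R1,T2.R0)
under SC → <0 0 0>; <0 0 2>; <0 1 0>; <0 1 2>; <0 2 0>; <0 2 2>; <2 1 0>; <2 1 2>; <2 2 0>; <2 2 2>
under TSO → <0 0 0>; <0 0 2>; <0 1 0>; <0 1 2>; <0 2 0>; <0 2 2>; <2 1 0>; <2 1 2>; <2 2 0>; <2 2 2>
under PSO → <0 0 0>; <0 0 2>; <0 1 0>; <0 1 2>; <0 2 0>; <0 2 2>; <2 0 0>; <2 0 2>; <2 1 0>; <2 1 2>; <2 2 0>; <2 2 2>
target <0 0 2> ∈ {SC,TSO,PSO}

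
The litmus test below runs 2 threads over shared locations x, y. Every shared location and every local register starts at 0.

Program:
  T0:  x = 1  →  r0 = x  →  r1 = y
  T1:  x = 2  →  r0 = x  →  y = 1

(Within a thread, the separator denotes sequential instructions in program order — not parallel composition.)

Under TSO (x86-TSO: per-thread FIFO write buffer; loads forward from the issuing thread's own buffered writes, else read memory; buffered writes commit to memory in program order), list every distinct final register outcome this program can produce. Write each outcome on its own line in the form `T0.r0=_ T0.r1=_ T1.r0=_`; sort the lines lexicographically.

T0.r0=1 T0.r1=0 T1.r0=1
T0.r0=1 T0.r1=0 T1.r0=2
T0.r0=1 T0.r1=1 T1.r0=1
T0.r0=1 T0.r1=1 T1.r0=2
T0.r0=2 T0.r1=0 T1.r0=2
T0.r0=2 T0.r1=1 T1.r0=2

outcome vector order: (T0.r0,T0.r1,T1.r0)
|TSO outcomes| = 6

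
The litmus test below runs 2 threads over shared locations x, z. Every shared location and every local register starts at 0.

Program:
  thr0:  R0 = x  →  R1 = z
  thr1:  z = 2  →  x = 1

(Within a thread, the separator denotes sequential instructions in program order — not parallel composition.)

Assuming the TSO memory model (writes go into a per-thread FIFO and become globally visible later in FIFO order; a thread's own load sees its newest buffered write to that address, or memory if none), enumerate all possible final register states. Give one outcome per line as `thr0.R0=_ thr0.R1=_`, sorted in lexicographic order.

outcome vector order: (thr0.R0,thr0.R1)
|TSO outcomes| = 3

thr0.R0=0 thr0.R1=0
thr0.R0=0 thr0.R1=2
thr0.R0=1 thr0.R1=2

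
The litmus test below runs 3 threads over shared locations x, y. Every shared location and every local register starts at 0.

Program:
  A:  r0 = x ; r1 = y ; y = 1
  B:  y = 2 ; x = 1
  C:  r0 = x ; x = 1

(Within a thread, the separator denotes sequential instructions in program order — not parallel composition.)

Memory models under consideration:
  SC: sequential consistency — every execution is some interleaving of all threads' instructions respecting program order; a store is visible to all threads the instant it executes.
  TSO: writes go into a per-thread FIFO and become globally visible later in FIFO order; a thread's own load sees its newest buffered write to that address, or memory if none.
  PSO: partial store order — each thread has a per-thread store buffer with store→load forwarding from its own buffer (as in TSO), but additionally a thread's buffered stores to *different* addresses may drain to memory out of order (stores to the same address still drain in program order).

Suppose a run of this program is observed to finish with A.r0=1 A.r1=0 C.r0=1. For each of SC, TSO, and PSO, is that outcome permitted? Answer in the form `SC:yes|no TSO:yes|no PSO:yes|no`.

outcome vector order: (A.r0,A.r1,C.r0)
under SC → 0/0/0; 0/0/1; 0/2/0; 0/2/1; 1/0/0; 1/2/0; 1/2/1
under TSO → 0/0/0; 0/0/1; 0/2/0; 0/2/1; 1/0/0; 1/2/0; 1/2/1
under PSO → 0/0/0; 0/0/1; 0/2/0; 0/2/1; 1/0/0; 1/0/1; 1/2/0; 1/2/1
target 1/0/1 ∈ {PSO}

SC:no TSO:no PSO:yes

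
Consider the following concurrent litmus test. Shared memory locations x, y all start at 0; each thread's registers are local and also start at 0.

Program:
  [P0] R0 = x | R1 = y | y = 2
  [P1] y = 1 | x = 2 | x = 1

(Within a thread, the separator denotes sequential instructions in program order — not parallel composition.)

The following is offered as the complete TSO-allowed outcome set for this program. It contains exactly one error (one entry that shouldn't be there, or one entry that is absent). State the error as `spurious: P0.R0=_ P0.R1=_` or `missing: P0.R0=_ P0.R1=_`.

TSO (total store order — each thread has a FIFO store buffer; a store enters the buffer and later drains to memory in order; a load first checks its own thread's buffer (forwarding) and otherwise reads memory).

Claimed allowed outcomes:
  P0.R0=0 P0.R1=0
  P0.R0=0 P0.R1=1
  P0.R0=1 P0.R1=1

missing: P0.R0=2 P0.R1=1

outcome vector order: (P0.R0,P0.R1)
under TSO → <0 0>, <0 1>, <1 1>, <2 1>
TSO∖claimed = {<2 1>}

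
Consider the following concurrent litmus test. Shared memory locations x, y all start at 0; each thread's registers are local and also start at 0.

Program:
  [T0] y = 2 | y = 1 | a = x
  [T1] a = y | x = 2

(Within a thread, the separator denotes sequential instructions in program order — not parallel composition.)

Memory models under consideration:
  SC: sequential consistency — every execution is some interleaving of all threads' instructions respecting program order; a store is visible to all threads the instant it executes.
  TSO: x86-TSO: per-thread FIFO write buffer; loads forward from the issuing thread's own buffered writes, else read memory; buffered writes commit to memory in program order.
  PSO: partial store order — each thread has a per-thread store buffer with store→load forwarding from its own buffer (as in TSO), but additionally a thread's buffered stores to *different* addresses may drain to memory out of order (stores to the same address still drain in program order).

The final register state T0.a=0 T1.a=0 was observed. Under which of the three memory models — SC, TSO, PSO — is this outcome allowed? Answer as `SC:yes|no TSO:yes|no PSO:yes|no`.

outcome vector order: (T0.a,T1.a)
SC: 6 outcomes — {0/0 0/1 0/2 2/0 2/1 2/2}
TSO: 6 outcomes — {0/0 0/1 0/2 2/0 2/1 2/2}
PSO: 6 outcomes — {0/0 0/1 0/2 2/0 2/1 2/2}
target 0/0 ∈ {SC,TSO,PSO}

SC:yes TSO:yes PSO:yes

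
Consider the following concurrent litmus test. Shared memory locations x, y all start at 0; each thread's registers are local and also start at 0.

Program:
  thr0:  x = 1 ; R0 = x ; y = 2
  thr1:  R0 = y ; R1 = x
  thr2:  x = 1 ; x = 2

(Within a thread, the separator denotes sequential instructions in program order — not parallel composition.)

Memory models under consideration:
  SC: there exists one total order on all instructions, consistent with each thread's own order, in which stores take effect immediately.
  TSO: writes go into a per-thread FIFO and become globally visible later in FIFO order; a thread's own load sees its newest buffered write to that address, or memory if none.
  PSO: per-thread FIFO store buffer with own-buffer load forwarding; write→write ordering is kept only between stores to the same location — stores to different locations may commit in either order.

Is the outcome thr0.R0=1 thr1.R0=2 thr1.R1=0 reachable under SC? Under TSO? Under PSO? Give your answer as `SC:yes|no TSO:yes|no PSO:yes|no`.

outcome vector order: (thr0.R0,thr1.R0,thr1.R1)
under SC → 100 101 102 121 122 200 201 202 222
under TSO → 100 101 102 121 122 200 201 202 222
under PSO → 100 101 102 120 121 122 200 201 202 222
target 120 ∈ {PSO}

SC:no TSO:no PSO:yes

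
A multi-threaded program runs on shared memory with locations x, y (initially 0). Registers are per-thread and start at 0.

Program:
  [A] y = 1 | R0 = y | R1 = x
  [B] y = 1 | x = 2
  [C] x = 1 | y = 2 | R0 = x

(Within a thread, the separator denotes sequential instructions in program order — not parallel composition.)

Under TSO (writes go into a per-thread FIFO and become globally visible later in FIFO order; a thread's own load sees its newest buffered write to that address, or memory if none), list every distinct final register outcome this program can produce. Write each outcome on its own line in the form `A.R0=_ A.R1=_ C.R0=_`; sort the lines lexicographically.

outcome vector order: (A.R0,A.R1,C.R0)
|TSO outcomes| = 10

A.R0=1 A.R1=0 C.R0=1
A.R0=1 A.R1=0 C.R0=2
A.R0=1 A.R1=1 C.R0=1
A.R0=1 A.R1=1 C.R0=2
A.R0=1 A.R1=2 C.R0=1
A.R0=1 A.R1=2 C.R0=2
A.R0=2 A.R1=1 C.R0=1
A.R0=2 A.R1=1 C.R0=2
A.R0=2 A.R1=2 C.R0=1
A.R0=2 A.R1=2 C.R0=2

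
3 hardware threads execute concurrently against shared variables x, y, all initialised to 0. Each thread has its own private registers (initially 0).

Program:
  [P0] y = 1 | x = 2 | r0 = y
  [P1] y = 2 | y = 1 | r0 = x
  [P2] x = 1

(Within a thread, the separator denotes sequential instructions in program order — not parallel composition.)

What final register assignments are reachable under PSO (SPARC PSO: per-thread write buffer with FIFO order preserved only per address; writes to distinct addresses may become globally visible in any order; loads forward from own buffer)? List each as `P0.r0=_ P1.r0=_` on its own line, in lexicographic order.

P0.r0=1 P1.r0=0
P0.r0=1 P1.r0=1
P0.r0=1 P1.r0=2
P0.r0=2 P1.r0=0
P0.r0=2 P1.r0=1
P0.r0=2 P1.r0=2

outcome vector order: (P0.r0,P1.r0)
|PSO outcomes| = 6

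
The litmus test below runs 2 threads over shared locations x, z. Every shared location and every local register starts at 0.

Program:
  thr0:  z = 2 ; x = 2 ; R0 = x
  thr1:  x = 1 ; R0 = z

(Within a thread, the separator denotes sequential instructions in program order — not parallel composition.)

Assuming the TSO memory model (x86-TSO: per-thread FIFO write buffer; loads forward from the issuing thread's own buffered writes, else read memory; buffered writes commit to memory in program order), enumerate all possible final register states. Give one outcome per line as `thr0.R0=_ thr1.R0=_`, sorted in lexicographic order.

outcome vector order: (thr0.R0,thr1.R0)
|TSO outcomes| = 4

thr0.R0=1 thr1.R0=0
thr0.R0=1 thr1.R0=2
thr0.R0=2 thr1.R0=0
thr0.R0=2 thr1.R0=2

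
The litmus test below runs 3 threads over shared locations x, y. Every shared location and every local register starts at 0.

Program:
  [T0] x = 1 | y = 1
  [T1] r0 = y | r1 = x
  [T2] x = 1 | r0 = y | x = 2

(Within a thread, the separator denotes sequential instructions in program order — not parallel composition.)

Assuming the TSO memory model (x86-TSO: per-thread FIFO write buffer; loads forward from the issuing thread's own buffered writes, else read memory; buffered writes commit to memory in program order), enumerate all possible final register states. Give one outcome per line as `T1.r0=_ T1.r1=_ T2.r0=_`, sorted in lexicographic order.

T1.r0=0 T1.r1=0 T2.r0=0
T1.r0=0 T1.r1=0 T2.r0=1
T1.r0=0 T1.r1=1 T2.r0=0
T1.r0=0 T1.r1=1 T2.r0=1
T1.r0=0 T1.r1=2 T2.r0=0
T1.r0=0 T1.r1=2 T2.r0=1
T1.r0=1 T1.r1=1 T2.r0=0
T1.r0=1 T1.r1=1 T2.r0=1
T1.r0=1 T1.r1=2 T2.r0=0
T1.r0=1 T1.r1=2 T2.r0=1

outcome vector order: (T1.r0,T1.r1,T2.r0)
|TSO outcomes| = 10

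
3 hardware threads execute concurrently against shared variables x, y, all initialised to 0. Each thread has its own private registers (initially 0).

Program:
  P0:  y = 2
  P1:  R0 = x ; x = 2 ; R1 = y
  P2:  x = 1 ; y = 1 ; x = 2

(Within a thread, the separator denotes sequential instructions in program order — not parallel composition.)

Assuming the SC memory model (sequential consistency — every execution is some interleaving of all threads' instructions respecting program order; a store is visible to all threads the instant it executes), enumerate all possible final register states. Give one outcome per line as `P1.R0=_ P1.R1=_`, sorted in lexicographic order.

P1.R0=0 P1.R1=0
P1.R0=0 P1.R1=1
P1.R0=0 P1.R1=2
P1.R0=1 P1.R1=0
P1.R0=1 P1.R1=1
P1.R0=1 P1.R1=2
P1.R0=2 P1.R1=1
P1.R0=2 P1.R1=2

outcome vector order: (P1.R0,P1.R1)
|SC outcomes| = 8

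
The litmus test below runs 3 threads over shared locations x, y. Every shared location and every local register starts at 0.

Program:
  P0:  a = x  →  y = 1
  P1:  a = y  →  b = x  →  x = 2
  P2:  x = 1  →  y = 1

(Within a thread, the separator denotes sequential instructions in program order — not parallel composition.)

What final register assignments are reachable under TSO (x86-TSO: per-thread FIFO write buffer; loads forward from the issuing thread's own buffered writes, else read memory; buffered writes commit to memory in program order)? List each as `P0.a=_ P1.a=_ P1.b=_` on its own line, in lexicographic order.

outcome vector order: (P0.a,P1.a,P1.b)
|TSO outcomes| = 10

P0.a=0 P1.a=0 P1.b=0
P0.a=0 P1.a=0 P1.b=1
P0.a=0 P1.a=1 P1.b=0
P0.a=0 P1.a=1 P1.b=1
P0.a=1 P1.a=0 P1.b=0
P0.a=1 P1.a=0 P1.b=1
P0.a=1 P1.a=1 P1.b=1
P0.a=2 P1.a=0 P1.b=0
P0.a=2 P1.a=0 P1.b=1
P0.a=2 P1.a=1 P1.b=1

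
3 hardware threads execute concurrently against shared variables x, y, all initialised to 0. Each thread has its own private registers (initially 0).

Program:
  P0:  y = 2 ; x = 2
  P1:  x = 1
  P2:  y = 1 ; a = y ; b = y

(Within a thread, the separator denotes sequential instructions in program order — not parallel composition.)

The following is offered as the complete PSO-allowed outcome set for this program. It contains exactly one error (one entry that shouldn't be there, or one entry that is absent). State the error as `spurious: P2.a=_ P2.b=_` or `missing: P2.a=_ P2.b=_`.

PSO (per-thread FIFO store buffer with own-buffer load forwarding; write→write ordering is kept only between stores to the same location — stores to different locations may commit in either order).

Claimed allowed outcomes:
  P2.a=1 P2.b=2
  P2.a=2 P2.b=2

missing: P2.a=1 P2.b=1

outcome vector order: (P2.a,P2.b)
[PSO] allowed = {1/1 1/2 2/2}
PSO∖claimed = {1/1}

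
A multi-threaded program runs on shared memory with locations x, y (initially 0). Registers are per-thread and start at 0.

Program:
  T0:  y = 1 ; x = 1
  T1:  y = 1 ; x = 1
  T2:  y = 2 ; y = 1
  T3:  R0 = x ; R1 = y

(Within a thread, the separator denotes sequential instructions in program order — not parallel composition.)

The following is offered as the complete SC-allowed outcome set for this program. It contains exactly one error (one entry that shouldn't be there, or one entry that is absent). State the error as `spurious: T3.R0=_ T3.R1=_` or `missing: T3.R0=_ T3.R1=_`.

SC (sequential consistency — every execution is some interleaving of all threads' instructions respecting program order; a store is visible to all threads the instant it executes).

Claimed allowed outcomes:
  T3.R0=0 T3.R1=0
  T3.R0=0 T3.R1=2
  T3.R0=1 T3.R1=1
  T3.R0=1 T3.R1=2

outcome vector order: (T3.R0,T3.R1)
under SC → 00 01 02 11 12
SC∖claimed = {01}

missing: T3.R0=0 T3.R1=1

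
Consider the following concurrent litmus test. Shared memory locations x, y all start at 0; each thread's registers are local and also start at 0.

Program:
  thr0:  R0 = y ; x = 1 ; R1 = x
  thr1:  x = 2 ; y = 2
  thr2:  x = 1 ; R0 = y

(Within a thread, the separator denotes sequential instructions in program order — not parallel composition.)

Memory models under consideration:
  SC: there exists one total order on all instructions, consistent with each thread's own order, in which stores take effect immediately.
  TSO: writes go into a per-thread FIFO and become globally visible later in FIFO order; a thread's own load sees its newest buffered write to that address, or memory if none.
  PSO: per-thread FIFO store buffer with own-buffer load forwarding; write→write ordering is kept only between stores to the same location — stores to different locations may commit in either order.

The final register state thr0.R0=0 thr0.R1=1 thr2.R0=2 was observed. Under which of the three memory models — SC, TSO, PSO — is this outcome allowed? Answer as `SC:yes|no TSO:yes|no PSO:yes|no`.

outcome vector order: (thr0.R0,thr0.R1,thr2.R0)
under SC → 0/1/0; 0/1/2; 0/2/0; 0/2/2; 2/1/0; 2/1/2
under TSO → 0/1/0; 0/1/2; 0/2/0; 0/2/2; 2/1/0; 2/1/2
under PSO → 0/1/0; 0/1/2; 0/2/0; 0/2/2; 2/1/0; 2/1/2; 2/2/0; 2/2/2
target 0/1/2 ∈ {SC,TSO,PSO}

SC:yes TSO:yes PSO:yes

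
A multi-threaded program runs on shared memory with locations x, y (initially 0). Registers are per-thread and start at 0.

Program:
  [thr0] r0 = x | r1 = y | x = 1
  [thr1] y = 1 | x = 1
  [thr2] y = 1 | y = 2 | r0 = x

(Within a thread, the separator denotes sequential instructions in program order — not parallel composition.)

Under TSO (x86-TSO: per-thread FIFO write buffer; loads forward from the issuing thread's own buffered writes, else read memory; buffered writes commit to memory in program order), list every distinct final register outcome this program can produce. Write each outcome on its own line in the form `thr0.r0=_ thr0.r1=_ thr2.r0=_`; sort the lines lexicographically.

thr0.r0=0 thr0.r1=0 thr2.r0=0
thr0.r0=0 thr0.r1=0 thr2.r0=1
thr0.r0=0 thr0.r1=1 thr2.r0=0
thr0.r0=0 thr0.r1=1 thr2.r0=1
thr0.r0=0 thr0.r1=2 thr2.r0=0
thr0.r0=0 thr0.r1=2 thr2.r0=1
thr0.r0=1 thr0.r1=1 thr2.r0=0
thr0.r0=1 thr0.r1=1 thr2.r0=1
thr0.r0=1 thr0.r1=2 thr2.r0=0
thr0.r0=1 thr0.r1=2 thr2.r0=1

outcome vector order: (thr0.r0,thr0.r1,thr2.r0)
|TSO outcomes| = 10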